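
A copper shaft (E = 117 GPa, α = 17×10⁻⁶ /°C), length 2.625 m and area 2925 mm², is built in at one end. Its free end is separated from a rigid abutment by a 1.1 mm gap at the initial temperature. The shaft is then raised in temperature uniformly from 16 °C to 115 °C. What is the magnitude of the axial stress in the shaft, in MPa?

σ ≈ 148 MPa (compressive)

Unrestrained expansion: δ_free = αΔT L = 17×10⁻⁶ × 99 × 2625 = 4.418 mm.
This exceeds the 1.1 mm gap, so the wall pushes back. The portion of expansion that must be recovered elastically is δ_free − gap = 4.418 − 1.1 = 3.318 mm.
So σ = E(δ_free − g)/L = 117×10³ × 3.318/2625 = 147.9 MPa.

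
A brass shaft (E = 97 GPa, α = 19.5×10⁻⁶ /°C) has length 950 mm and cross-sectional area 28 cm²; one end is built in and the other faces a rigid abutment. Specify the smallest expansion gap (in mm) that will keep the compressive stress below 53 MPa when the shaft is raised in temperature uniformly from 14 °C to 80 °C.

Free expansion if unrestrained: δ_free = αΔT L = 19.5×10⁻⁶ × 66 × 950 = 1.223 mm.
At the allowable stress the elastic shortening the wall may impose is σL/E = 53 × 950 / (97×10³) = 0.5191 mm.
So the gap has to take up the difference, g_min = δ_free − σL/E = 1.223 − 0.5191 = 0.7036 mm.

g ≈ 0.704 mm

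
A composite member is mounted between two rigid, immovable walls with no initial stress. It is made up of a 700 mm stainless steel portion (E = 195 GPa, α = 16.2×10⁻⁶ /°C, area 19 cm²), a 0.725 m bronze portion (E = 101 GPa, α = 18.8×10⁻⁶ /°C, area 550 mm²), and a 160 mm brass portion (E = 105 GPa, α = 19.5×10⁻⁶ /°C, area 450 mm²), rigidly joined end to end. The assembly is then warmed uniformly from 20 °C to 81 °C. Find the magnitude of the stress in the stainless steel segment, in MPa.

σ ≈ 49.2 MPa (compressive)

If the supports were absent, the total length change would be Σ αᵢΔT Lᵢ = 16.2×10⁻⁶×61×700 + 18.8×10⁻⁶×61×725 + 19.5×10⁻⁶×61×160 = 1.713 mm.
The walls prevent any net length change, so an axial force P (same in every segment) develops. Compatibility: P · Σ Lᵢ/(AᵢEᵢ) = δ_free.
Σ Lᵢ/(AᵢEᵢ) = 700/(1900×195×10³) + 725/(550×101×10³) + 160/(450×105×10³) = 1.833×10⁻⁵ mm/N.
Hence P = δ_free / Σ(L/AE) = 1.713/1.833×10⁻⁵ = 93.5 kN (compressive).
σ_{stainless steel} = P / A = 93500 / 1900 = 49.21 MPa.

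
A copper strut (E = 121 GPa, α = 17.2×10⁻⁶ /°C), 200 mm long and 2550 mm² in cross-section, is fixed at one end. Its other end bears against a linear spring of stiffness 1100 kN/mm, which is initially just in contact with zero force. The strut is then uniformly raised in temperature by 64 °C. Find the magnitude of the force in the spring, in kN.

The unrestrained thermal change is αΔT L = 17.2×10⁻⁶ × 64 × 200 = 0.2202 mm.
Let P be the compressive force at the spring. The strut shortens elastically by PL/(AE) and the spring compresses by P/k; together these equal δ_free.
P [ L/(AE) + 1/k ] = δ_free → P [ 200/(2550×121×10³) + 1/(1100×10³) ] = 0.2202.
P = 0.2202 / 1.557×10⁻⁶ = 141400 N.

P ≈ 141 kN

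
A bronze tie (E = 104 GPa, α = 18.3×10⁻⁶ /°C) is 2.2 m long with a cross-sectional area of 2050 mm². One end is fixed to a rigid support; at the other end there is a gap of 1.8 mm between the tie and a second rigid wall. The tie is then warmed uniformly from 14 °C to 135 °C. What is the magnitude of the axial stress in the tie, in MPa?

σ ≈ 145 MPa (compressive)

Free thermal elongation = αΔT L = 18.3×10⁻⁶ × 121 × 2200 = 4.871 mm.
This exceeds the 1.8 mm gap, so the wall pushes back. The portion of expansion that must be recovered elastically is δ_free − gap = 4.871 − 1.8 = 3.071 mm.
That suppressed elongation corresponds to σ = E·Δ/L = 104×10³ × 3.071/2200 = 145.2 MPa.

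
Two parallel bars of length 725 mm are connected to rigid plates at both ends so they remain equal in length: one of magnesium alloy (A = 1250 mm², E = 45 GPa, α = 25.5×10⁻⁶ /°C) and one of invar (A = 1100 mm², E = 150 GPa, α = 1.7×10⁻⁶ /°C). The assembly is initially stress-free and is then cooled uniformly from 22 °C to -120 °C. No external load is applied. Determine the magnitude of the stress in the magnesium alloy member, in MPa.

σ ≈ 113 MPa (tensile)

Both members must finish at the same length. With the larger α, the magnesium alloy tends to over-contract; the plates restrain it, putting the magnesium alloy in tension and the invar in compression. With no external load the two internal forces are equal and opposite, magnitude P.
Compatibility of the two members (thermal + elastic change equal): (α₁ − α₂)ΔT = P·[1/(A₁E₁) + 1/(A₂E₂)].
|α₁ − α₂|·ΔT = 23.8×10⁻⁶ × 142 = 0.00338.
1/(A₁E₁) + 1/(A₂E₂) = 1/(1250×45×10³) + 1/(1100×150×10³) = 2.384×10⁻⁸ N⁻¹.
So P = 0.00338 / 2.384×10⁻⁸ = 141.8 kN.
σ_{magnesium alloy} = P/A₁ = 141800/1250 = 113.4 MPa, tensile.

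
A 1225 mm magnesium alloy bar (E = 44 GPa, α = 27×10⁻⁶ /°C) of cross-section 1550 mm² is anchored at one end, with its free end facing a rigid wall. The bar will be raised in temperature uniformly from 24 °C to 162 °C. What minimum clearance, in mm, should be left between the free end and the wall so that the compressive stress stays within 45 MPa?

g ≈ 3.31 mm

With no wall the bar would lengthen by αΔT L = 27×10⁻⁶ × 138 × 1225 = 4.564 mm.
At the allowable stress the elastic shortening the wall may impose is σL/E = 45 × 1225 / (44×10³) = 1.253 mm.
The gap must absorb the remainder: g_min = 4.564 − 1.253 = 3.312 mm.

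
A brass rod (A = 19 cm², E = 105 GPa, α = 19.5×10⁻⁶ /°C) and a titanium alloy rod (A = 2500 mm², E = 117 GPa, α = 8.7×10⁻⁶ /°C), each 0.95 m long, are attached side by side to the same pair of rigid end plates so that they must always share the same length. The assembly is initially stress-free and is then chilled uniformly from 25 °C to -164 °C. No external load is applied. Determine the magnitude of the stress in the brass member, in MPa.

σ ≈ 127 MPa (tensile)

Both members must finish at the same length. With the larger α, the brass tends to over-contract; the plates restrain it, putting the brass in tension and the titanium alloy in compression. With no external load the two internal forces are equal and opposite, magnitude P.
Setting the final lengths equal and cancelling L: (α₁ − α₂)ΔT = P/(A₁E₁) + P/(A₂E₂).
|α₁ − α₂|·ΔT = 10.8×10⁻⁶ × 189 = 0.002041.
1/(A₁E₁) + 1/(A₂E₂) = 1/(1900×105×10³) + 1/(2500×117×10³) = 8.431×10⁻⁹ N⁻¹.
P = 0.002041 / 8.431×10⁻⁹ = 242100 N = 242.1 kN.
σ_{brass} = P/A₁ = 242100/1900 = 127.4 MPa, tensile.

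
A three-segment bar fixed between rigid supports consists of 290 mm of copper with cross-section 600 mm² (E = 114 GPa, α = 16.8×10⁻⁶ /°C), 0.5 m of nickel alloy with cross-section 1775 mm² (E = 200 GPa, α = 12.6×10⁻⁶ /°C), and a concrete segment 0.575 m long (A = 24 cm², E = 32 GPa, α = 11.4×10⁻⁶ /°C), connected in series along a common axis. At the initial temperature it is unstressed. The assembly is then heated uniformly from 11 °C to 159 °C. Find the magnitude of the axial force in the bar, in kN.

With the walls removed the bar would change length by δ_free = Σ αᵢΔT Lᵢ = 16.8×10⁻⁶×148×290 + 12.6×10⁻⁶×148×500 + 11.4×10⁻⁶×148×575 = 2.624 mm.
The walls prevent any net length change, so an axial force P (same in every segment) develops. Compatibility: P · Σ Lᵢ/(AᵢEᵢ) = δ_free.
Σ Lᵢ/(AᵢEᵢ) = 290/(600×114×10³) + 500/(1775×200×10³) + 575/(2400×32×10³) = 1.314×10⁻⁵ mm/N.
P = 2.624 / 1.314×10⁻⁵ = 199700 N = 199.7 kN, compressive.

P ≈ 200 kN (compressive)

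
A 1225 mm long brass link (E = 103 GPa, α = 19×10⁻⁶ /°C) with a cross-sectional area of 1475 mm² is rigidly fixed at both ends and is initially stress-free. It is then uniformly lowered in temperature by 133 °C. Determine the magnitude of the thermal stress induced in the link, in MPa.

σ ≈ 260 MPa (tensile)

The supports are rigid, so the total axial strain is zero. The restrained thermal strain is ε = αΔT = 19×10⁻⁶ × 133 = 2527×10⁻⁶.
σ = EαΔT = 103×10³ × 19×10⁻⁶ × 133 = 260.3 MPa (tensile; the link is trying to contract).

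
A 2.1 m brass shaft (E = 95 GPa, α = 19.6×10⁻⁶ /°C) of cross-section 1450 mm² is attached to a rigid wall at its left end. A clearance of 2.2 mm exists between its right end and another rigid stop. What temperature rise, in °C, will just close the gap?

ΔT ≈ 53.4 °C

The gap closes when αΔT L = 2.2 mm, since the shaft is still unstressed at that instant.
ΔT = 2.2 / (19.6×10⁻⁶ × 2100) = 53.45 °C.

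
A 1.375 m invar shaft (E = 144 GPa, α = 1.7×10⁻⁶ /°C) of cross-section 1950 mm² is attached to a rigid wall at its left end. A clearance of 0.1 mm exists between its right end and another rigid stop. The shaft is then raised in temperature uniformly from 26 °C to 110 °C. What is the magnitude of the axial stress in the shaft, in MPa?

σ ≈ 10.1 MPa (compressive)

Unrestrained expansion: δ_free = αΔT L = 1.7×10⁻⁶ × 84 × 1375 = 0.1963 mm.
After closing the 0.1 mm clearance, 0.1963 − 0.1 = 0.09635 mm of expansion remains to be suppressed by the wall.
That suppressed elongation corresponds to σ = E·Δ/L = 144×10³ × 0.09635/1375 = 10.09 MPa.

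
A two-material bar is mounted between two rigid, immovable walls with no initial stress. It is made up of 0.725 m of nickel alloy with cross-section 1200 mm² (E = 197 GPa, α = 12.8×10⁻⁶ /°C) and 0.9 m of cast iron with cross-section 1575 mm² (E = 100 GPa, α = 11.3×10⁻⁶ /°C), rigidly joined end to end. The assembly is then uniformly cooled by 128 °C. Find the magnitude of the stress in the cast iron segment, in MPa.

With the walls removed the bar would change length by δ_free = Σ αᵢΔT Lᵢ = 12.8×10⁻⁶×128×725 + 11.3×10⁻⁶×128×900 = 2.49 mm.
The walls prevent any net length change, so an axial force P (same in every segment) develops. Compatibility: P · Σ Lᵢ/(AᵢEᵢ) = δ_free.
Σ Lᵢ/(AᵢEᵢ) = 725/(1200×197×10³) + 900/(1575×100×10³) = 8.781×10⁻⁶ mm/N.
So P = 2.49 / 8.781×10⁻⁶ = 283.5 kN, tensile.
σ_{cast iron} = P / A = 283500 / 1575 = 180 MPa.

σ ≈ 180 MPa (tensile)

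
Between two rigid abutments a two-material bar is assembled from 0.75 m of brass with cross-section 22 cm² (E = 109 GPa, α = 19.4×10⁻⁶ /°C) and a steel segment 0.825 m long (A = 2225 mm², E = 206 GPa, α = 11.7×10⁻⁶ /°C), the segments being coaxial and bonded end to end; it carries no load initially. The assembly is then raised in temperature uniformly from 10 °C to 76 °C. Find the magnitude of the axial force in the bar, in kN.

P ≈ 324 kN (compressive)

With the walls removed the bar would change length by δ_free = Σ αᵢΔT Lᵢ = 19.4×10⁻⁶×66×750 + 11.7×10⁻⁶×66×825 = 1.597 mm.
The walls prevent any net length change, so an axial force P (same in every segment) develops. Compatibility: P · Σ Lᵢ/(AᵢEᵢ) = δ_free.
Σ Lᵢ/(AᵢEᵢ) = 750/(2200×109×10³) + 825/(2225×206×10³) = 4.928×10⁻⁶ mm/N.
Hence P = δ_free / Σ(L/AE) = 1.597/4.928×10⁻⁶ = 324.2 kN (compressive).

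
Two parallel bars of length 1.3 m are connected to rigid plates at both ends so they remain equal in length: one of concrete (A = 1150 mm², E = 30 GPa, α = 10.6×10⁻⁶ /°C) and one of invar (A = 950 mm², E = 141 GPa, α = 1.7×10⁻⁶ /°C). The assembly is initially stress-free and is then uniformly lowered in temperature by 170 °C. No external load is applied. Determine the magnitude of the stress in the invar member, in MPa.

Both members must finish at the same length. With the larger α, the concrete tends to over-contract; the plates restrain it, putting the concrete in tension and the invar in compression. With no external load the two internal forces are equal and opposite, magnitude P.
Setting the final lengths equal and cancelling L: (α₁ − α₂)ΔT = P/(A₁E₁) + P/(A₂E₂).
|α₁ − α₂|·ΔT = 8.9×10⁻⁶ × 170 = 0.001513.
1/(A₁E₁) + 1/(A₂E₂) = 1/(1150×30×10³) + 1/(950×141×10³) = 3.645×10⁻⁸ N⁻¹.
So P = 0.001513 / 3.645×10⁻⁸ = 41.51 kN.
σ_{invar} = P/A₂ = 41510/950 = 43.69 MPa, compressive.

σ ≈ 43.7 MPa (compressive)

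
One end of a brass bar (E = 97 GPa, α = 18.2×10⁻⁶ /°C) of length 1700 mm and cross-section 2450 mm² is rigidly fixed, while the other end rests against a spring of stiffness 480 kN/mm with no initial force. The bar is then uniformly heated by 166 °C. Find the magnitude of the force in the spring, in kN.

P ≈ 556 kN

The unrestrained thermal change is αΔT L = 18.2×10⁻⁶ × 166 × 1700 = 5.136 mm.
With a force P in the spring, the elastic change of the bar is PL/(AE) and that of the spring is P/k; compatibility requires their sum to equal δ_free.
P [ L/(AE) + 1/k ] = δ_free → P [ 1700/(2450×97×10³) + 1/(480×10³) ] = 5.136.
P = 5.136 / 9.237×10⁻⁶ = 556000 N.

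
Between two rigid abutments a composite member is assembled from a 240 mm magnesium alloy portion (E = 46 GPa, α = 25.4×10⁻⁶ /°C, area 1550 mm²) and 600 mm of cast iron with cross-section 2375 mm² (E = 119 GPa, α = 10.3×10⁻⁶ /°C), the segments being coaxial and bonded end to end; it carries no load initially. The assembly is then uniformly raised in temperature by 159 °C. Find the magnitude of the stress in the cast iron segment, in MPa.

σ ≈ 150 MPa (compressive)

With the walls removed the bar would change length by δ_free = Σ αᵢΔT Lᵢ = 25.4×10⁻⁶×159×240 + 10.3×10⁻⁶×159×600 = 1.952 mm.
The walls prevent any net length change, so an axial force P (same in every segment) develops. Compatibility: P · Σ Lᵢ/(AᵢEᵢ) = δ_free.
The series flexibility is Σ Lᵢ/(AᵢEᵢ) = 240/(1550×46×10³) + 600/(2375×119×10³) = 5.489×10⁻⁶ mm/N.
Hence P = δ_free / Σ(L/AE) = 1.952/5.489×10⁻⁶ = 355.6 kN (compressive).
σ_{cast iron} = P / A = 355600 / 2375 = 149.7 MPa.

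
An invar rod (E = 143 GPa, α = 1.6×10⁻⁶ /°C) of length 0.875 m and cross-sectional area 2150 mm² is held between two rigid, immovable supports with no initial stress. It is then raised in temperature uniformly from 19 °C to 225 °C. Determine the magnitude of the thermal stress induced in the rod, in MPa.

σ ≈ 47.1 MPa (compressive)

With length fixed, the mechanical strain must cancel the thermal strain αΔT = 1.6×10⁻⁶ × 206 = 329.6×10⁻⁶.
The stress required to suppress this strain is σ = Eε = 143×10³ × 329.6×10⁻⁶ = 47.13 MPa, compressive since the rod is trying to expand.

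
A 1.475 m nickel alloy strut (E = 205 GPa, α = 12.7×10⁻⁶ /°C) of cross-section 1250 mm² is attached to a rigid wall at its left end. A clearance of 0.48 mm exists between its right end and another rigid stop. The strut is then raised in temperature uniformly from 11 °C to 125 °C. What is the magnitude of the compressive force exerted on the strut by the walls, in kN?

Free thermal elongation = αΔT L = 12.7×10⁻⁶ × 114 × 1475 = 2.136 mm.
This exceeds the 0.48 mm gap, so the wall pushes back. The portion of expansion that must be recovered elastically is δ_free − gap = 2.136 − 0.48 = 1.656 mm.
So σ = E(δ_free − g)/L = 205×10³ × 1.656/1475 = 230.1 MPa.
P = σA = 230.1 × 1250 = 287.6 kN.

P ≈ 288 kN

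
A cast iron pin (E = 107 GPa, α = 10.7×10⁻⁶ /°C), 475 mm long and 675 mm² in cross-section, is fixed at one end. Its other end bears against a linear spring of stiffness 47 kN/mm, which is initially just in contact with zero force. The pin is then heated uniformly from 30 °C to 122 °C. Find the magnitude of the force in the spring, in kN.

P ≈ 16.8 kN

Free thermal expansion: δ_free = αΔT L = 10.7×10⁻⁶ × 92 × 475 = 0.4676 mm.
With a force P in the spring, the elastic change of the pin is PL/(AE) and that of the spring is P/k; compatibility requires their sum to equal δ_free.
So P = δ_free / [L/(AE) + 1/k] = 0.4676 / [ 475/(675×107×10³) + 1/(47×10³) ].
P = 0.4676 / 2.785×10⁻⁵ = 16790 N.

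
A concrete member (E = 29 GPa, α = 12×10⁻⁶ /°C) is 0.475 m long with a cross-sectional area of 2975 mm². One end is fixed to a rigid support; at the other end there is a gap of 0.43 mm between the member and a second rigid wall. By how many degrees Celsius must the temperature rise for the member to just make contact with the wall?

ΔT ≈ 75.4 °C

Contact occurs when the free expansion equals the gap: αΔT L = 0.43 mm.
So ΔT = g/(αL) = 0.43/(12×10⁻⁶ × 475) = 75.44 °C.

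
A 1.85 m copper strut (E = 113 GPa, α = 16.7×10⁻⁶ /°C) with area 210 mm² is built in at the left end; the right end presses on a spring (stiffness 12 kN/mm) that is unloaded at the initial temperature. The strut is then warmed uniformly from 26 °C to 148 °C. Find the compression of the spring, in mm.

If the spring were absent the strut would lengthen by αΔT L = 16.7×10⁻⁶ × 122 × 1850 = 3.769 mm.
With a force P in the spring, the elastic change of the strut is PL/(AE) and that of the spring is P/k; compatibility requires their sum to equal δ_free.
So P = δ_free / [L/(AE) + 1/k] = 3.769 / [ 1850/(210×113×10³) + 1/(12×10³) ].
P = 3.769 / 0.0001613 = 23370 N.
Spring compression = P/k = 23370/(12×10³) = 1.947 mm.

δ ≈ 1.95 mm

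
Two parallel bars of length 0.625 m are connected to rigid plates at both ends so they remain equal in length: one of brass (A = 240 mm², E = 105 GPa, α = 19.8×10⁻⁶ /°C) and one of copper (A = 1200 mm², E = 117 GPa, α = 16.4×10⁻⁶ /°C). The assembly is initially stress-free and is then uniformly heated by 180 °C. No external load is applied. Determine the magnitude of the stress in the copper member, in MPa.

σ ≈ 10.9 MPa (tensile)

Equilibrium of a rigid end plate with no external load gives equal and opposite internal forces ±P in the two members. Since α_{brass} > α_{copper}, heating drives the brass into compression and the copper into tension.
Setting the final lengths equal and cancelling L: (α₁ − α₂)ΔT = P/(A₁E₁) + P/(A₂E₂).
|α₁ − α₂|·ΔT = 3.4×10⁻⁶ × 180 = 0.000612.
1/(A₁E₁) + 1/(A₂E₂) = 1/(240×105×10³) + 1/(1200×117×10³) = 4.681×10⁻⁸ N⁻¹.
So P = 0.000612 / 4.681×10⁻⁸ = 13.08 kN.
σ_{copper} = P/A₂ = 13080/1200 = 10.9 MPa, tensile.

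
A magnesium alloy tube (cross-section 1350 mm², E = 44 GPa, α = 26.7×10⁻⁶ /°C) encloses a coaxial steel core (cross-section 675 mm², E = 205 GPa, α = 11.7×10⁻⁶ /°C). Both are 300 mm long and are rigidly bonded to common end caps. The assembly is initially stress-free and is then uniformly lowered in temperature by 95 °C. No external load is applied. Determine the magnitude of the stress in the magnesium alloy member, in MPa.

Equilibrium of a rigid end plate with no external load gives equal and opposite internal forces ±P in the two members. Since α_{magnesium alloy} > α_{steel}, cooling drives the magnesium alloy into tension and the steel into compression.
Compatibility of the two members (thermal + elastic change equal): (α₁ − α₂)ΔT = P·[1/(A₁E₁) + 1/(A₂E₂)].
|α₁ − α₂|·ΔT = 15×10⁻⁶ × 95 = 0.001425.
1/(A₁E₁) + 1/(A₂E₂) = 1/(1350×44×10³) + 1/(675×205×10³) = 2.406×10⁻⁸ N⁻¹.
So P = 0.001425 / 2.406×10⁻⁸ = 59.22 kN.
σ_{magnesium alloy} = P/A₁ = 59220/1350 = 43.87 MPa, tensile.

σ ≈ 43.9 MPa (tensile)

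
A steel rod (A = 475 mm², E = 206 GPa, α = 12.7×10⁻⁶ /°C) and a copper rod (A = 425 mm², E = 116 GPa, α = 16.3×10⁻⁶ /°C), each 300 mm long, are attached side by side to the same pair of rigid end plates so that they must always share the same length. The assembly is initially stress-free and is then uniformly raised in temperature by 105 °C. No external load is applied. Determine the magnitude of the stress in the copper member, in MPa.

σ ≈ 29.2 MPa (compressive)

The copper has the larger α, so on heating it would change length more than the steel if both were free. The rigid plates force a common final length, so the copper is put into compression and the steel into tension, with equal and opposite forces P (no external load).
Compatibility of the two members (thermal + elastic change equal): (α₁ − α₂)ΔT = P·[1/(A₁E₁) + 1/(A₂E₂)].
|α₁ − α₂|·ΔT = 3.6×10⁻⁶ × 105 = 0.000378.
1/(A₁E₁) + 1/(A₂E₂) = 1/(475×206×10³) + 1/(425×116×10³) = 3.05×10⁻⁸ N⁻¹.
So P = 0.000378 / 3.05×10⁻⁸ = 12.39 kN.
σ_{copper} = P/A₂ = 12390/425 = 29.16 MPa, compressive.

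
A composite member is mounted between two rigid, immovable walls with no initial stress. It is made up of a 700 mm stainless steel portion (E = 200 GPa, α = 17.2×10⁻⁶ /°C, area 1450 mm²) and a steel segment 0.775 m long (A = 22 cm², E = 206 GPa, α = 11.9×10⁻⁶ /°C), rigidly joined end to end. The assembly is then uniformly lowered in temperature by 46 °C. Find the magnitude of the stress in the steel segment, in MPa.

σ ≈ 108 MPa (tensile)

With the walls removed the bar would change length by δ_free = Σ αᵢΔT Lᵢ = 17.2×10⁻⁶×46×700 + 11.9×10⁻⁶×46×775 = 0.9781 mm.
The rigid supports impose zero overall length change; the single axial force P common to all segments must satisfy P Σ Lᵢ/(AᵢEᵢ) = δ_free.
The series flexibility is Σ Lᵢ/(AᵢEᵢ) = 700/(1450×200×10³) + 775/(2200×206×10³) = 4.124×10⁻⁶ mm/N.
So P = 0.9781 / 4.124×10⁻⁶ = 237.2 kN, tensile.
σ_{steel} = P / A = 237200 / 2200 = 107.8 MPa.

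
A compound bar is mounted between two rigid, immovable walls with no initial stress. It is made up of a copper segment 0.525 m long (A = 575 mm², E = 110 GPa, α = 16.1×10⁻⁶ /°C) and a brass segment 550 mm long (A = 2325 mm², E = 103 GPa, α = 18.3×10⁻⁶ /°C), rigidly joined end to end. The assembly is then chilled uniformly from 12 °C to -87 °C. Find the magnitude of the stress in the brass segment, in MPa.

Free thermal contraction of the whole bar: Σ αᵢΔT Lᵢ = 16.1×10⁻⁶×99×525 + 18.3×10⁻⁶×99×550 = 1.833 mm.
The rigid supports impose zero overall length change; the single axial force P common to all segments must satisfy P Σ Lᵢ/(AᵢEᵢ) = δ_free.
Σ Lᵢ/(AᵢEᵢ) = 525/(575×110×10³) + 550/(2325×103×10³) = 1.06×10⁻⁵ mm/N.
P = 1.833 / 1.06×10⁻⁵ = 173000 N = 173 kN, tensile.
σ_{brass} = P / A = 173000 / 2325 = 74.41 MPa.

σ ≈ 74.4 MPa (tensile)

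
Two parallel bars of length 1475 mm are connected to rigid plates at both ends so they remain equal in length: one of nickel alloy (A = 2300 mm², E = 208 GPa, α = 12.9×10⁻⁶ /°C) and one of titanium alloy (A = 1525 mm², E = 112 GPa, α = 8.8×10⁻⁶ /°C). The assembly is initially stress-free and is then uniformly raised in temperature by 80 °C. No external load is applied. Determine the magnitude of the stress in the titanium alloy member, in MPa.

Equilibrium of a rigid end plate with no external load gives equal and opposite internal forces ±P in the two members. Since α_{nickel alloy} > α_{titanium alloy}, heating drives the nickel alloy into compression and the titanium alloy into tension.
Setting the final lengths equal and cancelling L: (α₁ − α₂)ΔT = P/(A₁E₁) + P/(A₂E₂).
|α₁ − α₂|·ΔT = 4.1×10⁻⁶ × 80 = 0.000328.
1/(A₁E₁) + 1/(A₂E₂) = 1/(2300×208×10³) + 1/(1525×112×10³) = 7.945×10⁻⁹ N⁻¹.
P = 0.000328 / 7.945×10⁻⁹ = 41280 N = 41.28 kN.
σ_{titanium alloy} = P/A₂ = 41280/1525 = 27.07 MPa, tensile.

σ ≈ 27.1 MPa (tensile)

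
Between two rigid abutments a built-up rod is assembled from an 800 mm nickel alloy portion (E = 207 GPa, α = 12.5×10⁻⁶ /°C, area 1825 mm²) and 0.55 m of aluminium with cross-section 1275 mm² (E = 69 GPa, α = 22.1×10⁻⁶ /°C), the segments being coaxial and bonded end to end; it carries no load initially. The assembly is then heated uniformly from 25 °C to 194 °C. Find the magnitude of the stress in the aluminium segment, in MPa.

σ ≈ 351 MPa (compressive)

Free thermal expansion of the whole bar: Σ αᵢΔT Lᵢ = 12.5×10⁻⁶×169×800 + 22.1×10⁻⁶×169×550 = 3.744 mm.
Since the ends are fixed, an axial force P builds up, equal in every segment, with P · Σ Lᵢ/(AᵢEᵢ) = δ_free.
The series flexibility is Σ Lᵢ/(AᵢEᵢ) = 800/(1825×207×10³) + 550/(1275×69×10³) = 8.369×10⁻⁶ mm/N.
P = 3.744 / 8.369×10⁻⁶ = 447400 N = 447.4 kN, compressive.
σ_{aluminium} = P / A = 447400 / 1275 = 350.9 MPa.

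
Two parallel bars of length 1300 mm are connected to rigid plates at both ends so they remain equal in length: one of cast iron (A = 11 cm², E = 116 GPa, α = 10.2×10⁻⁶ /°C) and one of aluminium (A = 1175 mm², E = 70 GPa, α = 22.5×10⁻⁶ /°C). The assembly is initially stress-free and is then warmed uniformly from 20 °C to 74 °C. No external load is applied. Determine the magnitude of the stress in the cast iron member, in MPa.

σ ≈ 30.2 MPa (tensile)

Both members must finish at the same length. With the larger α, the aluminium tends to over-expand; the plates restrain it, putting the aluminium in compression and the cast iron in tension. With no external load the two internal forces are equal and opposite, magnitude P.
Compatibility of the two members (thermal + elastic change equal): (α₁ − α₂)ΔT = P·[1/(A₁E₁) + 1/(A₂E₂)].
|α₁ − α₂|·ΔT = 12.3×10⁻⁶ × 54 = 0.0006642.
1/(A₁E₁) + 1/(A₂E₂) = 1/(1100×116×10³) + 1/(1175×70×10³) = 2×10⁻⁸ N⁻¹.
P = 0.0006642 / 2×10⁻⁸ = 33220 N = 33.22 kN.
σ_{cast iron} = P/A₁ = 33220/1100 = 30.2 MPa, tensile.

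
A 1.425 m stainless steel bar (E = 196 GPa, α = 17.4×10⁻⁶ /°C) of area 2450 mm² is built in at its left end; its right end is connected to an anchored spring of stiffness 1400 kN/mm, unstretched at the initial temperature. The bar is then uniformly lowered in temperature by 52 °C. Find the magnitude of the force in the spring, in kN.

If the spring were absent the bar would shorten by αΔT L = 17.4×10⁻⁶ × 52 × 1425 = 1.289 mm.
Let P be the tensile force in the spring. The bar extends elastically by PL/(AE) and the spring stretches by P/k; together these equal δ_free.
P [ L/(AE) + 1/k ] = δ_free → P [ 1425/(2450×196×10³) + 1/(1400×10³) ] = 1.289.
P = 1.289 / 3.682×10⁻⁶ = 350200 N.

P ≈ 350 kN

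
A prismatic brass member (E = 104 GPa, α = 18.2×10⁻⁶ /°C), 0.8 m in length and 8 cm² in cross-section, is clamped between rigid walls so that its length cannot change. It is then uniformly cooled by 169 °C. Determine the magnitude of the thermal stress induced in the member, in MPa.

The supports are rigid, so the total axial strain is zero. The restrained thermal strain is ε = αΔT = 18.2×10⁻⁶ × 169 = 3075.8×10⁻⁶.
The stress required to suppress this strain is σ = Eε = 104×10³ × 3075.8×10⁻⁶ = 319.9 MPa, tensile since the member is trying to contract.

σ ≈ 320 MPa (tensile)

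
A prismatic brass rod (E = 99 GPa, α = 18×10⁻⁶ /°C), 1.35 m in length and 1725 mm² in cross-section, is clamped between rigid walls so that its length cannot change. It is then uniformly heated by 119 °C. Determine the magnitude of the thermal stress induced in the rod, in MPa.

σ ≈ 212 MPa (compressive)

With length fixed, the mechanical strain must cancel the thermal strain αΔT = 18×10⁻⁶ × 119 = 2142×10⁻⁶.
Hence σ = E·αΔT = 99×10³ × 2142×10⁻⁶ = 212.1 MPa, compressive.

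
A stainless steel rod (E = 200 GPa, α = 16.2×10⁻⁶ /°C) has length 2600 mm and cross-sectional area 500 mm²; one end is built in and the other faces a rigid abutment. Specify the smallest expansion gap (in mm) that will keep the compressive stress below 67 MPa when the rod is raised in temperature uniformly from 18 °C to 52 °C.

g ≈ 0.561 mm

Free expansion if unrestrained: δ_free = αΔT L = 16.2×10⁻⁶ × 34 × 2600 = 1.432 mm.
A stress of 67 MPa corresponds to the wall pushing the rod back by σL/E = 67×2600/(200×10³) = 0.871 mm.
The gap must absorb the remainder: g_min = 1.432 − 0.871 = 0.5611 mm.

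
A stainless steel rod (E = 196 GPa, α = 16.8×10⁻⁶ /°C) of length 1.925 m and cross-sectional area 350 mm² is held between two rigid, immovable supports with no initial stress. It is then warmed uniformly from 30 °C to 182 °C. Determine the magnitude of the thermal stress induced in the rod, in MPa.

σ ≈ 501 MPa (compressive)

The supports are rigid, so the total axial strain is zero. The restrained thermal strain is ε = αΔT = 16.8×10⁻⁶ × 152 = 2553.6×10⁻⁶.
The stress required to suppress this strain is σ = Eε = 196×10³ × 2553.6×10⁻⁶ = 500.5 MPa, compressive since the rod is trying to expand.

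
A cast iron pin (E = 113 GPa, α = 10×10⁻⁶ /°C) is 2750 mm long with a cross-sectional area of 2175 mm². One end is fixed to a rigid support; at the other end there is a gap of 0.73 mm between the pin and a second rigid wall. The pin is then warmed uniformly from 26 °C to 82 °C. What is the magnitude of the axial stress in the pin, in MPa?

If the wall were absent the pin would grow by αΔT L = 10×10⁻⁶ × 56 × 2750 = 1.54 mm.
The gap closes (δ_free > 0.73 mm) and the wall then resists a further 1.54 − 0.73 = 0.81 mm of expansion.
That suppressed elongation corresponds to σ = E·Δ/L = 113×10³ × 0.81/2750 = 33.28 MPa.

σ ≈ 33.3 MPa (compressive)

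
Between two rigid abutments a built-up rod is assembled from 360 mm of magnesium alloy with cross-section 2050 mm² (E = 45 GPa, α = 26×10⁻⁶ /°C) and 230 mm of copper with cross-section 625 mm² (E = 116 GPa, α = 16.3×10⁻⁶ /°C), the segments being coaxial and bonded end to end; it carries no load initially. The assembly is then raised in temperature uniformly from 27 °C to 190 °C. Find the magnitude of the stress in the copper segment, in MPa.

If the supports were absent, the total length change would be Σ αᵢΔT Lᵢ = 26×10⁻⁶×163×360 + 16.3×10⁻⁶×163×230 = 2.137 mm.
The rigid supports impose zero overall length change; the single axial force P common to all segments must satisfy P Σ Lᵢ/(AᵢEᵢ) = δ_free.
Σ Lᵢ/(AᵢEᵢ) = 360/(2050×45×10³) + 230/(625×116×10³) = 7.075×10⁻⁶ mm/N.
So P = 2.137 / 7.075×10⁻⁶ = 302 kN, compressive.
σ_{copper} = P / A = 302000 / 625 = 483.2 MPa.

σ ≈ 483 MPa (compressive)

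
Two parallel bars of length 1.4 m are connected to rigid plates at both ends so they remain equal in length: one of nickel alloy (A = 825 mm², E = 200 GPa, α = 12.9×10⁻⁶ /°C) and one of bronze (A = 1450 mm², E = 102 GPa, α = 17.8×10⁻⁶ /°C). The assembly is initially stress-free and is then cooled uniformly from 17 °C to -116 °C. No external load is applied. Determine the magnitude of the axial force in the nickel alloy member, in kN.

The bronze has the larger α, so on cooling it would change length more than the nickel alloy if both were free. The rigid plates force a common final length, so the bronze is put into tension and the nickel alloy into compression, with equal and opposite forces P (no external load).
Compatibility of the two members (thermal + elastic change equal): (α₁ − α₂)ΔT = P·[1/(A₁E₁) + 1/(A₂E₂)].
|α₁ − α₂|·ΔT = 4.9×10⁻⁶ × 133 = 0.0006517.
1/(A₁E₁) + 1/(A₂E₂) = 1/(825×200×10³) + 1/(1450×102×10³) = 1.282×10⁻⁸ N⁻¹.
P = 0.0006517 / 1.282×10⁻⁸ = 50830 N = 50.83 kN.

P ≈ 50.8 kN (compressive in the nickel alloy)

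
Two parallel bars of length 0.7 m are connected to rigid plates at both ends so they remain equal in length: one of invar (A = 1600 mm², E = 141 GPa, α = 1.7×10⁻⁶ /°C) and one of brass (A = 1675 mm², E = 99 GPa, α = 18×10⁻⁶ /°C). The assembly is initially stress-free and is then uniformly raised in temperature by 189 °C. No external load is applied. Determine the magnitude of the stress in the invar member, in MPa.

Equilibrium of a rigid end plate with no external load gives equal and opposite internal forces ±P in the two members. Since α_{brass} > α_{invar}, heating drives the brass into compression and the invar into tension.
Equating the net (thermal + elastic) strains gives |α₁ − α₂|·ΔT = P·[1/(A₁E₁) + 1/(A₂E₂)].
|α₁ − α₂|·ΔT = 16.3×10⁻⁶ × 189 = 0.003081.
1/(A₁E₁) + 1/(A₂E₂) = 1/(1600×141×10³) + 1/(1675×99×10³) = 1.046×10⁻⁸ N⁻¹.
So P = 0.003081 / 1.046×10⁻⁸ = 294.4 kN.
σ_{invar} = P/A₁ = 294400/1600 = 184 MPa, tensile.

σ ≈ 184 MPa (tensile)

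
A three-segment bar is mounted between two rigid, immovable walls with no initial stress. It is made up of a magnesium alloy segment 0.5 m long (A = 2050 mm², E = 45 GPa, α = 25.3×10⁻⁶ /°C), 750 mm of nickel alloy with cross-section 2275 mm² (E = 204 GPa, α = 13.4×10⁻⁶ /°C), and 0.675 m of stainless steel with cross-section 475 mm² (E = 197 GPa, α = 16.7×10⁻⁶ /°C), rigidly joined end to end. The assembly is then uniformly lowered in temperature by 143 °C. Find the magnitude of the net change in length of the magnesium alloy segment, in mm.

If the supports were absent, the total length change would be Σ αᵢΔT Lᵢ = 25.3×10⁻⁶×143×500 + 13.4×10⁻⁶×143×750 + 16.7×10⁻⁶×143×675 = 4.858 mm.
Since the ends are fixed, an axial force P builds up, equal in every segment, with P · Σ Lᵢ/(AᵢEᵢ) = δ_free.
Σ Lᵢ/(AᵢEᵢ) = 500/(2050×45×10³) + 750/(2275×204×10³) + 675/(475×197×10³) = 1.425×10⁻⁵ mm/N.
P = 4.858 / 1.425×10⁻⁵ = 340900 N = 340.9 kN, tensile.
For the magnesium alloy segment, free thermal change = 25.3×10⁻⁶×143×500 = 1.809 mm and elastic change from P = 340900×500/(2050×45×10³) = 1.848 mm; these oppose, so the net change is 0.0389 mm (segment lengthens).

|ΔL| ≈ 0.0389 mm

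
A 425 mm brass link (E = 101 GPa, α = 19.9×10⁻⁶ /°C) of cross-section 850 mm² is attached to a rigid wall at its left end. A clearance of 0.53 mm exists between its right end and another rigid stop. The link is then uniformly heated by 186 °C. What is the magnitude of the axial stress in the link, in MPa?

σ ≈ 248 MPa (compressive)

If the wall were absent the link would grow by αΔT L = 19.9×10⁻⁶ × 186 × 425 = 1.573 mm.
The gap closes (δ_free > 0.53 mm) and the wall then resists a further 1.573 − 0.53 = 1.043 mm of expansion.
That suppressed elongation corresponds to σ = E·Δ/L = 101×10³ × 1.043/425 = 247.9 MPa.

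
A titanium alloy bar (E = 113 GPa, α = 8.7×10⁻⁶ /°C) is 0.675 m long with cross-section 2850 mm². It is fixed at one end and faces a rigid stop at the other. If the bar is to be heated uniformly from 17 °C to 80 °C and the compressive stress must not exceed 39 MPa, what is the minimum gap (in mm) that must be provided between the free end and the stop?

With no wall the bar would lengthen by αΔT L = 8.7×10⁻⁶ × 63 × 675 = 0.37 mm.
A stress of 39 MPa corresponds to the wall pushing the bar back by σL/E = 39×675/(113×10³) = 0.233 mm.
So the gap has to take up the difference, g_min = δ_free − σL/E = 0.37 − 0.233 = 0.137 mm.

g ≈ 0.137 mm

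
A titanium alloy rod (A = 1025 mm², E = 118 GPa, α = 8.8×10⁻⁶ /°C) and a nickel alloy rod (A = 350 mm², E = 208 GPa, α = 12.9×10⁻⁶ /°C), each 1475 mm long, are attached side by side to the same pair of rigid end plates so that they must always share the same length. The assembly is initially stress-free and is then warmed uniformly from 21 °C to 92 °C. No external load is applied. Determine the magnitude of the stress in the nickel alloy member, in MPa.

σ ≈ 37.8 MPa (compressive)

Equilibrium of a rigid end plate with no external load gives equal and opposite internal forces ±P in the two members. Since α_{nickel alloy} > α_{titanium alloy}, heating drives the nickel alloy into compression and the titanium alloy into tension.
Setting the final lengths equal and cancelling L: (α₁ − α₂)ΔT = P/(A₁E₁) + P/(A₂E₂).
|α₁ − α₂|·ΔT = 4.1×10⁻⁶ × 71 = 0.0002911.
1/(A₁E₁) + 1/(A₂E₂) = 1/(1025×118×10³) + 1/(350×208×10³) = 2.2×10⁻⁸ N⁻¹.
So P = 0.0002911 / 2.2×10⁻⁸ = 13.23 kN.
σ_{nickel alloy} = P/A₂ = 13230/350 = 37.8 MPa, compressive.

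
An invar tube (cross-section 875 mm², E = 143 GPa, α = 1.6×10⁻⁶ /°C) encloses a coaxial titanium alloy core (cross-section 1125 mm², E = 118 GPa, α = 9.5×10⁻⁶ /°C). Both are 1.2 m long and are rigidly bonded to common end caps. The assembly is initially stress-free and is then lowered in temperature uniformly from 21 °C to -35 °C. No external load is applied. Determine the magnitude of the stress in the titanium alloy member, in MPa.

σ ≈ 25.3 MPa (tensile)

The titanium alloy has the larger α, so on cooling it would change length more than the invar if both were free. The rigid plates force a common final length, so the titanium alloy is put into tension and the invar into compression, with equal and opposite forces P (no external load).
Equating the net (thermal + elastic) strains gives |α₁ − α₂|·ΔT = P·[1/(A₁E₁) + 1/(A₂E₂)].
|α₁ − α₂|·ΔT = 7.9×10⁻⁶ × 56 = 0.0004424.
1/(A₁E₁) + 1/(A₂E₂) = 1/(875×143×10³) + 1/(1125×118×10³) = 1.552×10⁻⁸ N⁻¹.
P = 0.0004424 / 1.552×10⁻⁸ = 28500 N = 28.5 kN.
σ_{titanium alloy} = P/A₂ = 28500/1125 = 25.33 MPa, tensile.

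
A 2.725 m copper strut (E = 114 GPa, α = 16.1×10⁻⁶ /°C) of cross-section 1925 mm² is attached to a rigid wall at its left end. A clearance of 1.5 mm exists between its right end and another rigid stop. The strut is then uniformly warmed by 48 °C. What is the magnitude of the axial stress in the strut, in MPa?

σ ≈ 25.3 MPa (compressive)

If the wall were absent the strut would grow by αΔT L = 16.1×10⁻⁶ × 48 × 2725 = 2.106 mm.
The gap closes (δ_free > 1.5 mm) and the wall then resists a further 2.106 − 1.5 = 0.6059 mm of expansion.
Compatibility: PL/(AE) = 0.6059 mm, so σ = P/A = E × (0.6059/2725) = 25.35 MPa.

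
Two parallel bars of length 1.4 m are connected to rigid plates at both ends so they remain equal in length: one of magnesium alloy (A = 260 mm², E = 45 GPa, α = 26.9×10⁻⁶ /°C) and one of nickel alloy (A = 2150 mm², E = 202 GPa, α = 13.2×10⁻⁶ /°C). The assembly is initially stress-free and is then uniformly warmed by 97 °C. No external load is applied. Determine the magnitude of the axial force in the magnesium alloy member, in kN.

P ≈ 15.1 kN (compressive in the magnesium alloy)

Equilibrium of a rigid end plate with no external load gives equal and opposite internal forces ±P in the two members. Since α_{magnesium alloy} > α_{nickel alloy}, heating drives the magnesium alloy into compression and the nickel alloy into tension.
Equating the net (thermal + elastic) strains gives |α₁ − α₂|·ΔT = P·[1/(A₁E₁) + 1/(A₂E₂)].
|α₁ − α₂|·ΔT = 13.7×10⁻⁶ × 97 = 0.001329.
1/(A₁E₁) + 1/(A₂E₂) = 1/(260×45×10³) + 1/(2150×202×10³) = 8.777×10⁻⁸ N⁻¹.
So P = 0.001329 / 8.777×10⁻⁸ = 15.14 kN.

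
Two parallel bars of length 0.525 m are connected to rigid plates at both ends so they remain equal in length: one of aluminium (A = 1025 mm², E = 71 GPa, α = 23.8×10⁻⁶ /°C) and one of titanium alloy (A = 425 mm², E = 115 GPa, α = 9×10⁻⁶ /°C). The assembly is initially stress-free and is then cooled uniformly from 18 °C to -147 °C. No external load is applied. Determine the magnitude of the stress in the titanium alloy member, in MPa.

The aluminium has the larger α, so on cooling it would change length more than the titanium alloy if both were free. The rigid plates force a common final length, so the aluminium is put into tension and the titanium alloy into compression, with equal and opposite forces P (no external load).
Equating the net (thermal + elastic) strains gives |α₁ − α₂|·ΔT = P·[1/(A₁E₁) + 1/(A₂E₂)].
|α₁ − α₂|·ΔT = 14.8×10⁻⁶ × 165 = 0.002442.
1/(A₁E₁) + 1/(A₂E₂) = 1/(1025×71×10³) + 1/(425×115×10³) = 3.42×10⁻⁸ N⁻¹.
So P = 0.002442 / 3.42×10⁻⁸ = 71.4 kN.
σ_{titanium alloy} = P/A₂ = 71400/425 = 168 MPa, compressive.

σ ≈ 168 MPa (compressive)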